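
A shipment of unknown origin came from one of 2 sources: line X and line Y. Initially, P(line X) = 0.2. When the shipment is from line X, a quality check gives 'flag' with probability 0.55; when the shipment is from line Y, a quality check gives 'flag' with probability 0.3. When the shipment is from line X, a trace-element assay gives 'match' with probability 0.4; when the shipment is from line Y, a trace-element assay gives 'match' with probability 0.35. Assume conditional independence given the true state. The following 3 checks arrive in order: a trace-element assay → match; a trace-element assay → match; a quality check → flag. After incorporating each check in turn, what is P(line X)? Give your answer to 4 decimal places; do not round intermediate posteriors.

Apply Bayes' rule sequentially, carrying P(line X) forward.
After a trace-element assay='match': P(line X) = 0.4·0.2000 / (0.4·0.2000 + 0.35·0.8000) ≈ 0.2222
After a trace-element assay='match': P(line X) = 0.4·0.2222 / (0.4·0.2222 + 0.35·0.7778) ≈ 0.2462
After a quality check='flag': P(line X) = 0.55·0.2462 / (0.55·0.2462 + 0.3·0.7538) ≈ 0.3745

0.3745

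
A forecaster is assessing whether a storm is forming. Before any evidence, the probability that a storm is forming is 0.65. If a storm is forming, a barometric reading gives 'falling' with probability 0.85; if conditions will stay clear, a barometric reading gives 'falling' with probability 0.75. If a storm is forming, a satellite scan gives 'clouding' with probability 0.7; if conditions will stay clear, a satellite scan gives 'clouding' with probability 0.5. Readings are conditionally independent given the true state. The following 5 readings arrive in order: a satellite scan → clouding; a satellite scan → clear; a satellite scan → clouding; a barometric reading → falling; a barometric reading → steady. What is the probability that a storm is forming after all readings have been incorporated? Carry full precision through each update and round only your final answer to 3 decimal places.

After a satellite scan='clouding': P(storm) = 0.7·0.6500 / (0.7·0.6500 + 0.5·0.3500) ≈ 0.7222
After a satellite scan='clear': P(storm) = 0.3·0.7222 / (0.3·0.7222 + 0.5·0.2778) ≈ 0.6094
After a satellite scan='clouding': P(storm) = 0.7·0.6094 / (0.7·0.6094 + 0.5·0.3906) ≈ 0.6859
After a barometric reading='falling': P(storm) = 0.85·0.6859 / (0.85·0.6859 + 0.75·0.3141) ≈ 0.7122
After a barometric reading='steady': P(storm) = 0.15·0.7122 / (0.15·0.7122 + 0.25·0.2878) ≈ 0.5976

0.598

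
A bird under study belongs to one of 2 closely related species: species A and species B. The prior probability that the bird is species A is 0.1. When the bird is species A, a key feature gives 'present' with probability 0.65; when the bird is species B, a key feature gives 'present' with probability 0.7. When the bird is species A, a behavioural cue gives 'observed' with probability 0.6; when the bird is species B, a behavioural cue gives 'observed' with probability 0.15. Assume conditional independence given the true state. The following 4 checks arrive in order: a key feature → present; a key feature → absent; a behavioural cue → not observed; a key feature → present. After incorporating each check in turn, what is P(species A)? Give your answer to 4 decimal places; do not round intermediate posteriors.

0.0500

After a key feature='present': P(species A) = 0.65·0.1000 / (0.65·0.1000 + 0.7·0.9000) ≈ 0.0935
After a key feature='absent': P(species A) = 0.35·0.0935 / (0.35·0.0935 + 0.3·0.9065) ≈ 0.1074
After a behavioural cue='not observed': P(species A) = 0.4·0.1074 / (0.4·0.1074 + 0.85·0.8926) ≈ 0.0536
After a key feature='present': P(species A) = 0.65·0.0536 / (0.65·0.0536 + 0.7·0.9464) ≈ 0.0500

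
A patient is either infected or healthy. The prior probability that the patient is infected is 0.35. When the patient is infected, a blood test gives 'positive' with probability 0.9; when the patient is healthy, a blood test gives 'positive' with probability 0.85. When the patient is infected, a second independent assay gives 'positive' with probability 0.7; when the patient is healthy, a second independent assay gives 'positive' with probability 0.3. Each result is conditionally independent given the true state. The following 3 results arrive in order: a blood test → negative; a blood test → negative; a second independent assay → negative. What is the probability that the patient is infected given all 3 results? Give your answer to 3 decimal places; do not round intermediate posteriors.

0.093

Each posterior becomes the prior for the next update.
After a blood test='negative': P(infected) = 0.1·0.3500 / (0.1·0.3500 + 0.15·0.6500) ≈ 0.2642
After a blood test='negative': P(infected) = 0.1·0.2642 / (0.1·0.2642 + 0.15·0.7358) ≈ 0.1931
After a second independent assay='negative': P(infected) = 0.3·0.1931 / (0.3·0.1931 + 0.7·0.8069) ≈ 0.0930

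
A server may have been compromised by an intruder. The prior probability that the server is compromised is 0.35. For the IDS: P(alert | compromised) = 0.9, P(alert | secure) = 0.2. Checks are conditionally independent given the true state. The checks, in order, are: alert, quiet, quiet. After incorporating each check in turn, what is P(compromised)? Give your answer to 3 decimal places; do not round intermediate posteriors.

0.036

Apply Bayes' rule sequentially, carrying P(compromised) forward.
After 'alert': P(compromised) = 0.9·0.3500 / (0.9·0.3500 + 0.2·0.6500) ≈ 0.7079
After 'quiet': P(compromised) = 0.1·0.7079 / (0.1·0.7079 + 0.8·0.2921) ≈ 0.2325
After 'quiet': P(compromised) = 0.1·0.2325 / (0.1·0.2325 + 0.8·0.7675) ≈ 0.0365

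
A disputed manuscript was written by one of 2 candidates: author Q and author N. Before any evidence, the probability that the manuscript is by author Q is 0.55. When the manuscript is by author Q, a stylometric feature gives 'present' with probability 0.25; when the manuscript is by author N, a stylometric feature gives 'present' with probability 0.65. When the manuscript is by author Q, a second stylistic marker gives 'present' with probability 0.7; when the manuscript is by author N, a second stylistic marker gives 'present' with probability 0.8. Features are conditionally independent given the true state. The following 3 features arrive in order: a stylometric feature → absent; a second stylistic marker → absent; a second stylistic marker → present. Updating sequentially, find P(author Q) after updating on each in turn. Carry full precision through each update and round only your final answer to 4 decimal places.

After a stylometric feature='absent': P(author Q) = 0.75·0.5500 / (0.75·0.5500 + 0.35·0.4500) ≈ 0.7237
After a second stylistic marker='absent': P(author Q) = 0.3·0.7237 / (0.3·0.7237 + 0.2·0.2763) ≈ 0.7971
After a second stylistic marker='present': P(author Q) = 0.7·0.7971 / (0.7·0.7971 + 0.8·0.2029) ≈ 0.7746

0.7746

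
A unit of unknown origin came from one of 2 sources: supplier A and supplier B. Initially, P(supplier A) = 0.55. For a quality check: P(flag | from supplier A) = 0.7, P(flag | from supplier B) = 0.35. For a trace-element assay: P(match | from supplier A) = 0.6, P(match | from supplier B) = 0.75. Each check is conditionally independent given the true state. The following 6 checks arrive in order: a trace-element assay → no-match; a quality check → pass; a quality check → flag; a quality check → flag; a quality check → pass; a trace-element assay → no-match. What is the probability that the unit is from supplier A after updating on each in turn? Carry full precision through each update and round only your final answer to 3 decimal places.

Each posterior becomes the prior for the next update.
After a trace-element assay='no-match': P(supplier A) = 0.4·0.5500 / (0.4·0.5500 + 0.25·0.4500) ≈ 0.6617
After a quality check='pass': P(supplier A) = 0.3·0.6617 / (0.3·0.6617 + 0.65·0.3383) ≈ 0.4744
After a quality check='flag': P(supplier A) = 0.7·0.4744 / (0.7·0.4744 + 0.35·0.5256) ≈ 0.6435
After a quality check='flag': P(supplier A) = 0.7·0.6435 / (0.7·0.6435 + 0.35·0.3565) ≈ 0.7831
After a quality check='pass': P(supplier A) = 0.3·0.7831 / (0.3·0.7831 + 0.65·0.2169) ≈ 0.6249
After a trace-element assay='no-match': P(supplier A) = 0.4·0.6249 / (0.4·0.6249 + 0.25·0.3751) ≈ 0.7272

0.727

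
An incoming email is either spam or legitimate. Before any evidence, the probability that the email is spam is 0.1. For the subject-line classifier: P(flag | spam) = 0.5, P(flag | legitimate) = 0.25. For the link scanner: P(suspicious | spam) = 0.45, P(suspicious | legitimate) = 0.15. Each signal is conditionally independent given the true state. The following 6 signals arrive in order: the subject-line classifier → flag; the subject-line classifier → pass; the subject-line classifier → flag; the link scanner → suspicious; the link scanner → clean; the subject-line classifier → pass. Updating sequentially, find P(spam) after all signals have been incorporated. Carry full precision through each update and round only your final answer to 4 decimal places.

0.2772

After the subject-line classifier='flag': P(spam) = 0.5·0.1000 / (0.5·0.1000 + 0.25·0.9000) ≈ 0.1818
After the subject-line classifier='pass': P(spam) = 0.5·0.1818 / (0.5·0.1818 + 0.75·0.8182) ≈ 0.1290
After the subject-line classifier='flag': P(spam) = 0.5·0.1290 / (0.5·0.1290 + 0.25·0.8710) ≈ 0.2286
After the link scanner='suspicious': P(spam) = 0.45·0.2286 / (0.45·0.2286 + 0.15·0.7714) ≈ 0.4706
After the link scanner='clean': P(spam) = 0.55·0.4706 / (0.55·0.4706 + 0.85·0.5294) ≈ 0.3651
After the subject-line classifier='pass': P(spam) = 0.5·0.3651 / (0.5·0.3651 + 0.75·0.6349) ≈ 0.2772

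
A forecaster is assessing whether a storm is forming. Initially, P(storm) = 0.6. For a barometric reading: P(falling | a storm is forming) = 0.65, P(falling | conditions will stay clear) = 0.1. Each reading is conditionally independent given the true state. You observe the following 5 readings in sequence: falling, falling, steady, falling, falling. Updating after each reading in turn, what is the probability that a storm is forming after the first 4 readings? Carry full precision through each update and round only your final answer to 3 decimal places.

0.994

Apply Bayes' rule sequentially, carrying P(storm) forward.
After 'falling': P(storm) = 0.65·0.6000 / (0.65·0.6000 + 0.1·0.4000) ≈ 0.9070
After 'falling': P(storm) = 0.65·0.9070 / (0.65·0.9070 + 0.1·0.0930) ≈ 0.9845
After 'steady': P(storm) = 0.35·0.9845 / (0.35·0.9845 + 0.9·0.0155) ≈ 0.9610
After 'falling': P(storm) = 0.65·0.9610 / (0.65·0.9610 + 0.1·0.0390) ≈ 0.9938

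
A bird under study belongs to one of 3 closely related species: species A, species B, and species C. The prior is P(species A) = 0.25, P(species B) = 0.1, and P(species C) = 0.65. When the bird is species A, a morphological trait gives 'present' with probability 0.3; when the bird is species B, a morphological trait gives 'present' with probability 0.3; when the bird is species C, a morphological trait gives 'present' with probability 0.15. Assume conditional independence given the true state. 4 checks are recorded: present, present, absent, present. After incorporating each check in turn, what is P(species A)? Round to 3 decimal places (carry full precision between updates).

After 'present': normaliser = 0.3·0.2500 + 0.3·0.1000 + 0.15·0.6500; P(species A) ≈ 0.3704, P(species B) ≈ 0.1481, P(species C) ≈ 0.4815
After 'present': normaliser = 0.3·0.3704 + 0.3·0.1481 + 0.15·0.4815; P(species A) ≈ 0.4878, P(species B) ≈ 0.1951, P(species C) ≈ 0.3171
After 'absent': normaliser = 0.7·0.4878 + 0.7·0.1951 + 0.85·0.3171; P(species A) ≈ 0.4568, P(species B) ≈ 0.1827, P(species C) ≈ 0.3605
After 'present': normaliser = 0.3·0.4568 + 0.3·0.1827 + 0.15·0.3605; P(species A) ≈ 0.5572, P(species B) ≈ 0.2229, P(species C) ≈ 0.2199

0.557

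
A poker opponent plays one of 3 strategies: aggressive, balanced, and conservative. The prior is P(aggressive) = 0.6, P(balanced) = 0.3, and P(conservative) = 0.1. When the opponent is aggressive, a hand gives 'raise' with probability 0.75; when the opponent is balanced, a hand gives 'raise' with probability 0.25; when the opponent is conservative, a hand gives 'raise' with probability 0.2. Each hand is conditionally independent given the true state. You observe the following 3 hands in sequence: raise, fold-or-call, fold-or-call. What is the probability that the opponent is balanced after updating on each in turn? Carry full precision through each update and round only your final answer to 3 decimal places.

0.508

Apply Bayes' rule sequentially, carrying P(balanced) forward.
After 'raise': normaliser = 0.75·0.6000 + 0.25·0.3000 + 0.2·0.1000; P(aggressive) ≈ 0.8257, P(balanced) ≈ 0.1376, P(conservative) ≈ 0.0367
After 'fold-or-call': normaliser = 0.25·0.8257 + 0.75·0.1376 + 0.8·0.0367; P(aggressive) ≈ 0.6089, P(balanced) ≈ 0.3045, P(conservative) ≈ 0.0866
After 'fold-or-call': normaliser = 0.25·0.6089 + 0.75·0.3045 + 0.8·0.0866; P(aggressive) ≈ 0.3384, P(balanced) ≈ 0.5076, P(conservative) ≈ 0.1540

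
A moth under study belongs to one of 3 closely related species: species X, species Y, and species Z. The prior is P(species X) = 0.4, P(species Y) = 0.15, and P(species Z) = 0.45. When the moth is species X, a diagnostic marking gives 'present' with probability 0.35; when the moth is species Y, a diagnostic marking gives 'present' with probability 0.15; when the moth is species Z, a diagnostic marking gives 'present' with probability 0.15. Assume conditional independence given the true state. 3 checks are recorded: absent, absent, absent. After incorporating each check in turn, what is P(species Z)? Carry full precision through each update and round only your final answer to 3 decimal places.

0.578

After 'absent': normaliser = 0.65·0.4000 + 0.85·0.1500 + 0.85·0.4500; P(species X) ≈ 0.3377, P(species Y) ≈ 0.1656, P(species Z) ≈ 0.4968
After 'absent': normaliser = 0.65·0.3377 + 0.85·0.1656 + 0.85·0.4968; P(species X) ≈ 0.2805, P(species Y) ≈ 0.1799, P(species Z) ≈ 0.5396
After 'absent': normaliser = 0.65·0.2805 + 0.85·0.1799 + 0.85·0.5396; P(species X) ≈ 0.2297, P(species Y) ≈ 0.1926, P(species Z) ≈ 0.5778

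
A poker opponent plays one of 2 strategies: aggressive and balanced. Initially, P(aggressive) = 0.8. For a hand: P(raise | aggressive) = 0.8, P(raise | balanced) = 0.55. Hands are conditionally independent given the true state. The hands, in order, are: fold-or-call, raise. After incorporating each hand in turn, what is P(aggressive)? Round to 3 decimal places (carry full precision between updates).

0.721

After 'fold-or-call': P(aggressive) = 0.2·0.8000 / (0.2·0.8000 + 0.45·0.2000) ≈ 0.6400
After 'raise': P(aggressive) = 0.8·0.6400 / (0.8·0.6400 + 0.55·0.3600) ≈ 0.7211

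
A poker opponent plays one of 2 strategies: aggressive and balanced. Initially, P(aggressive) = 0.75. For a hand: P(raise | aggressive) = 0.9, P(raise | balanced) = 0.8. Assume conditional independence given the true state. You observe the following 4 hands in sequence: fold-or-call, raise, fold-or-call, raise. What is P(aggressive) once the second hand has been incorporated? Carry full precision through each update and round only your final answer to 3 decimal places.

0.628

After 'fold-or-call': P(aggressive) = 0.1·0.7500 / (0.1·0.7500 + 0.2·0.2500) ≈ 0.6000
After 'raise': P(aggressive) = 0.9·0.6000 / (0.9·0.6000 + 0.8·0.4000) ≈ 0.6279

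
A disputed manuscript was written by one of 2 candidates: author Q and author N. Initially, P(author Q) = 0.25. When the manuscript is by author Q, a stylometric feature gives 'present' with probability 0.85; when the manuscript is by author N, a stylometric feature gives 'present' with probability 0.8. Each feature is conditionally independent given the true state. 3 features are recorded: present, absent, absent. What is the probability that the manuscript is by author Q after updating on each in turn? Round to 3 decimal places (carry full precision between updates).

0.166

After 'present': P(author Q) = 0.85·0.2500 / (0.85·0.2500 + 0.8·0.7500) ≈ 0.2615
After 'absent': P(author Q) = 0.15·0.2615 / (0.15·0.2615 + 0.2·0.7385) ≈ 0.2099
After 'absent': P(author Q) = 0.15·0.2099 / (0.15·0.2099 + 0.2·0.7901) ≈ 0.1661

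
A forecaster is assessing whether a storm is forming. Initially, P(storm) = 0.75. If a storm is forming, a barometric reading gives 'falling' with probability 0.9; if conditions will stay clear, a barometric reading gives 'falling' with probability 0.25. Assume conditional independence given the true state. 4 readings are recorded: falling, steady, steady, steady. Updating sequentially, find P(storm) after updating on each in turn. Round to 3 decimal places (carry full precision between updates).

After 'falling': P(storm) = 0.9·0.7500 / (0.9·0.7500 + 0.25·0.2500) ≈ 0.9153
After 'steady': P(storm) = 0.1·0.9153 / (0.1·0.9153 + 0.75·0.0847) ≈ 0.5902
After 'steady': P(storm) = 0.1·0.5902 / (0.1·0.5902 + 0.75·0.4098) ≈ 0.1611
After 'steady': P(storm) = 0.1·0.1611 / (0.1·0.1611 + 0.75·0.8389) ≈ 0.0250

0.025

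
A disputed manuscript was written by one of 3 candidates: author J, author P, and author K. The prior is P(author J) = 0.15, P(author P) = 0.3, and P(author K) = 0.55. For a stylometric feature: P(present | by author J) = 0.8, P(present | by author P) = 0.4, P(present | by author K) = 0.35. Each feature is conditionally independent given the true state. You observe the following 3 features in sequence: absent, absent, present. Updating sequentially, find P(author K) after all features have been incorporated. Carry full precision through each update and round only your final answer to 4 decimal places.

0.6289

After 'absent': normaliser = 0.2·0.1500 + 0.6·0.3000 + 0.65·0.5500; P(author J) ≈ 0.0529, P(author P) ≈ 0.3172, P(author K) ≈ 0.6300
After 'absent': normaliser = 0.2·0.0529 + 0.6·0.3172 + 0.65·0.6300; P(author J) ≈ 0.0173, P(author P) ≈ 0.3118, P(author K) ≈ 0.6709
After 'present': normaliser = 0.8·0.0173 + 0.4·0.3118 + 0.35·0.6709; P(author J) ≈ 0.0371, P(author P) ≈ 0.3340, P(author K) ≈ 0.6289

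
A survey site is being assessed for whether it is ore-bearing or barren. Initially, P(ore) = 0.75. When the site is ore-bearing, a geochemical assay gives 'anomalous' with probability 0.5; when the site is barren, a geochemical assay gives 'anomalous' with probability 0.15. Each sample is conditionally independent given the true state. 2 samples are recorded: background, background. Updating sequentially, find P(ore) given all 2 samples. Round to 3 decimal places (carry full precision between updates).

0.509

After 'background': P(ore) = 0.5·0.7500 / (0.5·0.7500 + 0.85·0.2500) ≈ 0.6383
After 'background': P(ore) = 0.5·0.6383 / (0.5·0.6383 + 0.85·0.3617) ≈ 0.5093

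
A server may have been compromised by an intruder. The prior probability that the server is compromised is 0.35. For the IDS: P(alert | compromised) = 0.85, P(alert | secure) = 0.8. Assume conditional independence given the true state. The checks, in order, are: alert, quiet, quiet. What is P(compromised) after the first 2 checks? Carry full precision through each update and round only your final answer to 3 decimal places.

0.300

After 'alert': P(compromised) = 0.85·0.3500 / (0.85·0.3500 + 0.8·0.6500) ≈ 0.3639
After 'quiet': P(compromised) = 0.15·0.3639 / (0.15·0.3639 + 0.2·0.6361) ≈ 0.3003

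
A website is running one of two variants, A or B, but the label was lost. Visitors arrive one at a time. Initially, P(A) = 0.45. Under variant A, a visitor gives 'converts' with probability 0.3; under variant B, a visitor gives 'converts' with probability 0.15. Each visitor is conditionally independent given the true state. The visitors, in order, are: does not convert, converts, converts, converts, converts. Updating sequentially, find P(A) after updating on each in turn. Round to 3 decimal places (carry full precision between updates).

0.915

Each posterior becomes the prior for the next update.
After 'does not convert': P(A) = 0.7·0.4500 / (0.7·0.4500 + 0.85·0.5500) ≈ 0.4026
After 'converts': P(A) = 0.3·0.4026 / (0.3·0.4026 + 0.15·0.5974) ≈ 0.5740
After 'converts': P(A) = 0.3·0.5740 / (0.3·0.5740 + 0.15·0.4260) ≈ 0.7294
After 'converts': P(A) = 0.3·0.7294 / (0.3·0.7294 + 0.15·0.2706) ≈ 0.8435
After 'converts': P(A) = 0.3·0.8435 / (0.3·0.8435 + 0.15·0.1565) ≈ 0.9151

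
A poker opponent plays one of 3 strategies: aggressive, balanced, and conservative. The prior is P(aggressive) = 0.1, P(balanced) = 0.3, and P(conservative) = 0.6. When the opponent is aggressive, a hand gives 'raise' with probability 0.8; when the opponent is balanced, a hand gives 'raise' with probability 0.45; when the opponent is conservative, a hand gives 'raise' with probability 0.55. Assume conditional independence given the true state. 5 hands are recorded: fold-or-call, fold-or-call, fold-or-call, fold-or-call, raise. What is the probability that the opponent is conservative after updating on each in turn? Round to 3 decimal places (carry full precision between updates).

0.520

Each posterior becomes the prior for the next update.
After 'fold-or-call': normaliser = 0.2·0.1000 + 0.55·0.3000 + 0.45·0.6000; P(aggressive) ≈ 0.0440, P(balanced) ≈ 0.3626, P(conservative) ≈ 0.5934
After 'fold-or-call': normaliser = 0.2·0.0440 + 0.55·0.3626 + 0.45·0.5934; P(aggressive) ≈ 0.0185, P(balanced) ≈ 0.4197, P(conservative) ≈ 0.5618
After 'fold-or-call': normaliser = 0.2·0.0185 + 0.55·0.4197 + 0.45·0.5618; P(aggressive) ≈ 0.0076, P(balanced) ≈ 0.4736, P(conservative) ≈ 0.5188
After 'fold-or-call': normaliser = 0.2·0.0076 + 0.55·0.4736 + 0.45·0.5188; P(aggressive) ≈ 0.0031, P(balanced) ≈ 0.5257, P(conservative) ≈ 0.4712
After 'raise': normaliser = 0.8·0.0031 + 0.45·0.5257 + 0.55·0.4712; P(aggressive) ≈ 0.0049, P(balanced) ≈ 0.4749, P(conservative) ≈ 0.5202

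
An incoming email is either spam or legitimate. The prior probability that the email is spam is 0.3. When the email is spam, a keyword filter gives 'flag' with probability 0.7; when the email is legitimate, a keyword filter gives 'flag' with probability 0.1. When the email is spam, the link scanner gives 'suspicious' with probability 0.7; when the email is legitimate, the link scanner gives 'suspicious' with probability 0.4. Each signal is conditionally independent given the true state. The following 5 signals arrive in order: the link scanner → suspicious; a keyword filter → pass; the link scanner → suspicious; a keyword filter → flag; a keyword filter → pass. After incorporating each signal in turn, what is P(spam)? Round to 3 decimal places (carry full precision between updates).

0.505

After the link scanner='suspicious': P(spam) = 0.7·0.3000 / (0.7·0.3000 + 0.4·0.7000) ≈ 0.4286
After a keyword filter='pass': P(spam) = 0.3·0.4286 / (0.3·0.4286 + 0.9·0.5714) ≈ 0.2000
After the link scanner='suspicious': P(spam) = 0.7·0.2000 / (0.7·0.2000 + 0.4·0.8000) ≈ 0.3043
After a keyword filter='flag': P(spam) = 0.7·0.3043 / (0.7·0.3043 + 0.1·0.6957) ≈ 0.7538
After a keyword filter='pass': P(spam) = 0.3·0.7538 / (0.3·0.7538 + 0.9·0.2462) ≈ 0.5052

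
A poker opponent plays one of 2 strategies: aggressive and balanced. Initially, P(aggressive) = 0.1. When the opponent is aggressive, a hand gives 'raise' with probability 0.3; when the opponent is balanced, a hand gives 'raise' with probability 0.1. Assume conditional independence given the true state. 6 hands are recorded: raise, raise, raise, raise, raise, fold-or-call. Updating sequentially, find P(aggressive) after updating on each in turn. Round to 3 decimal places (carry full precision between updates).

0.955

Apply Bayes' rule sequentially, carrying P(aggressive) forward.
After 'raise': P(aggressive) = 0.3·0.1000 / (0.3·0.1000 + 0.1·0.9000) ≈ 0.2500
After 'raise': P(aggressive) = 0.3·0.2500 / (0.3·0.2500 + 0.1·0.7500) ≈ 0.5000
After 'raise': P(aggressive) = 0.3·0.5000 / (0.3·0.5000 + 0.1·0.5000) ≈ 0.7500
After 'raise': P(aggressive) = 0.3·0.7500 / (0.3·0.7500 + 0.1·0.2500) ≈ 0.9000
After 'raise': P(aggressive) = 0.3·0.9000 / (0.3·0.9000 + 0.1·0.1000) ≈ 0.9643
After 'fold-or-call': P(aggressive) = 0.7·0.9643 / (0.7·0.9643 + 0.9·0.0357) ≈ 0.9545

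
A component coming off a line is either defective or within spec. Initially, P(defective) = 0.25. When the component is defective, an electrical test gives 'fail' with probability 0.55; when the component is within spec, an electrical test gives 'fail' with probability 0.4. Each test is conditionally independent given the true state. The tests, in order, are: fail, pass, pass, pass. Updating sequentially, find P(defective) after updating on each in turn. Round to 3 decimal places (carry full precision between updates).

0.162

After 'fail': P(defective) = 0.55·0.2500 / (0.55·0.2500 + 0.4·0.7500) ≈ 0.3143
After 'pass': P(defective) = 0.45·0.3143 / (0.45·0.3143 + 0.6·0.6857) ≈ 0.2558
After 'pass': P(defective) = 0.45·0.2558 / (0.45·0.2558 + 0.6·0.7442) ≈ 0.2050
After 'pass': P(defective) = 0.45·0.2050 / (0.45·0.2050 + 0.6·0.7950) ≈ 0.1620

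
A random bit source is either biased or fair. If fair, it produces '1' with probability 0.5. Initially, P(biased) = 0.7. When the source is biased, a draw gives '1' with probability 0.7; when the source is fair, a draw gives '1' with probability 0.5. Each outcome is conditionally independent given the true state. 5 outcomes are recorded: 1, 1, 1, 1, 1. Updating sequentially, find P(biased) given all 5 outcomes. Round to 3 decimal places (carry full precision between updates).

Apply Bayes' rule sequentially, carrying P(biased) forward.
After '1': P(biased) = 0.7·0.7000 / (0.7·0.7000 + 0.5·0.3000) ≈ 0.7656
After '1': P(biased) = 0.7·0.7656 / (0.7·0.7656 + 0.5·0.2344) ≈ 0.8206
After '1': P(biased) = 0.7·0.8206 / (0.7·0.8206 + 0.5·0.1794) ≈ 0.8649
After '1': P(biased) = 0.7·0.8649 / (0.7·0.8649 + 0.5·0.1351) ≈ 0.8996
After '1': P(biased) = 0.7·0.8996 / (0.7·0.8996 + 0.5·0.1004) ≈ 0.9262

0.926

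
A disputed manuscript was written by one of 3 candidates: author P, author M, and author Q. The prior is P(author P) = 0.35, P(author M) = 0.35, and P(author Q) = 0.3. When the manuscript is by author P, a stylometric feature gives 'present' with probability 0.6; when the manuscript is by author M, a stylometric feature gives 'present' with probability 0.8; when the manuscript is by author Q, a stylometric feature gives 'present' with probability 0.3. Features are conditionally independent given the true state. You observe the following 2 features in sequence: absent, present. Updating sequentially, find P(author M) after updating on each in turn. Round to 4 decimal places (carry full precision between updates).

Apply Bayes' rule sequentially, carrying P(author M) forward.
After 'absent': normaliser = 0.4·0.3500 + 0.2·0.3500 + 0.7·0.3000; P(author P) ≈ 0.3333, P(author M) ≈ 0.1667, P(author Q) ≈ 0.5000
After 'present': normaliser = 0.6·0.3333 + 0.8·0.1667 + 0.3·0.5000; P(author P) ≈ 0.4138, P(author M) ≈ 0.2759, P(author Q) ≈ 0.3103

0.2759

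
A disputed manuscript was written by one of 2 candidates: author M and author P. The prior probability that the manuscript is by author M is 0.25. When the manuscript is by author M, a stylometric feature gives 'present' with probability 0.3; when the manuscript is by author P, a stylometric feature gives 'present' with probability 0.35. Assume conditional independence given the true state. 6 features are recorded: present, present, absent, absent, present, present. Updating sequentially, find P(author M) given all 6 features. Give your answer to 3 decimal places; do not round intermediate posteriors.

0.173

Apply Bayes' rule sequentially, carrying P(author M) forward.
After 'present': P(author M) = 0.3·0.2500 / (0.3·0.2500 + 0.35·0.7500) ≈ 0.2222
After 'present': P(author M) = 0.3·0.2222 / (0.3·0.2222 + 0.35·0.7778) ≈ 0.1967
After 'absent': P(author M) = 0.7·0.1967 / (0.7·0.1967 + 0.65·0.8033) ≈ 0.2087
After 'absent': P(author M) = 0.7·0.2087 / (0.7·0.2087 + 0.65·0.7913) ≈ 0.2212
After 'present': P(author M) = 0.3·0.2212 / (0.3·0.2212 + 0.35·0.7788) ≈ 0.1958
After 'present': P(author M) = 0.3·0.1958 / (0.3·0.1958 + 0.35·0.8042) ≈ 0.1726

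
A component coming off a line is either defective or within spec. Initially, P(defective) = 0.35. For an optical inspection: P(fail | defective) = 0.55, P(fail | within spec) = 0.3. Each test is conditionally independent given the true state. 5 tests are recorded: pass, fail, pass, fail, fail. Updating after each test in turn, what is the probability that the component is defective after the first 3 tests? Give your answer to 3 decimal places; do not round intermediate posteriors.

0.290

After 'pass': P(defective) = 0.45·0.3500 / (0.45·0.3500 + 0.7·0.6500) ≈ 0.2571
After 'fail': P(defective) = 0.55·0.2571 / (0.55·0.2571 + 0.3·0.7429) ≈ 0.3882
After 'pass': P(defective) = 0.45·0.3882 / (0.45·0.3882 + 0.7·0.6118) ≈ 0.2898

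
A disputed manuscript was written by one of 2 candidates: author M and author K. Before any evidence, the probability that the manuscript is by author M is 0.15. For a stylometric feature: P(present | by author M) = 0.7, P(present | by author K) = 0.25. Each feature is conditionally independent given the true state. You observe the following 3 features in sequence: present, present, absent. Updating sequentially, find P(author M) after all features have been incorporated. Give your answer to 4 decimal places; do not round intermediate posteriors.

0.3563

After 'present': P(author M) = 0.7·0.1500 / (0.7·0.1500 + 0.25·0.8500) ≈ 0.3307
After 'present': P(author M) = 0.7·0.3307 / (0.7·0.3307 + 0.25·0.6693) ≈ 0.5805
After 'absent': P(author M) = 0.3·0.5805 / (0.3·0.5805 + 0.75·0.4195) ≈ 0.3563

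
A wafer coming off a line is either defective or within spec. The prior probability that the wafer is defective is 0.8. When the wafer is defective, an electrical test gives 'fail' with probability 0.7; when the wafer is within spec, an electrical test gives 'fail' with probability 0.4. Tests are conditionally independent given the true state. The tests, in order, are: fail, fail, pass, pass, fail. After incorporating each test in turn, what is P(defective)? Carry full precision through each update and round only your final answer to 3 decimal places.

Apply Bayes' rule sequentially, carrying P(defective) forward.
After 'fail': P(defective) = 0.7·0.8000 / (0.7·0.8000 + 0.4·0.2000) ≈ 0.8750
After 'fail': P(defective) = 0.7·0.8750 / (0.7·0.8750 + 0.4·0.1250) ≈ 0.9245
After 'pass': P(defective) = 0.3·0.9245 / (0.3·0.9245 + 0.6·0.0755) ≈ 0.8596
After 'pass': P(defective) = 0.3·0.8596 / (0.3·0.8596 + 0.6·0.1404) ≈ 0.7538
After 'fail': P(defective) = 0.7·0.7538 / (0.7·0.7538 + 0.4·0.2462) ≈ 0.8428

0.843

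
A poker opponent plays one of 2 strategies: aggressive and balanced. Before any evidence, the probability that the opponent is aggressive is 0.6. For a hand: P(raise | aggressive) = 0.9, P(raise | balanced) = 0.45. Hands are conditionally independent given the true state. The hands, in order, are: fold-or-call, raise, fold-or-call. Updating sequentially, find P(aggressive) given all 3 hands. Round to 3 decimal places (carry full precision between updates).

After 'fold-or-call': P(aggressive) = 0.1·0.6000 / (0.1·0.6000 + 0.55·0.4000) ≈ 0.2143
After 'raise': P(aggressive) = 0.9·0.2143 / (0.9·0.2143 + 0.45·0.7857) ≈ 0.3529
After 'fold-or-call': P(aggressive) = 0.1·0.3529 / (0.1·0.3529 + 0.55·0.6471) ≈ 0.0902

0.090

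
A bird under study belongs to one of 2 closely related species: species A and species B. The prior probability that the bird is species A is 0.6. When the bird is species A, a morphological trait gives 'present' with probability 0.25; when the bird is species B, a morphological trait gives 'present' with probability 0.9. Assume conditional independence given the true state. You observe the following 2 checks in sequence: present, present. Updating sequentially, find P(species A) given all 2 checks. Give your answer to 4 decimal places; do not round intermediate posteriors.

0.1037

Each posterior becomes the prior for the next update.
After 'present': P(species A) = 0.25·0.6000 / (0.25·0.6000 + 0.9·0.4000) ≈ 0.2941
After 'present': P(species A) = 0.25·0.2941 / (0.25·0.2941 + 0.9·0.7059) ≈ 0.1037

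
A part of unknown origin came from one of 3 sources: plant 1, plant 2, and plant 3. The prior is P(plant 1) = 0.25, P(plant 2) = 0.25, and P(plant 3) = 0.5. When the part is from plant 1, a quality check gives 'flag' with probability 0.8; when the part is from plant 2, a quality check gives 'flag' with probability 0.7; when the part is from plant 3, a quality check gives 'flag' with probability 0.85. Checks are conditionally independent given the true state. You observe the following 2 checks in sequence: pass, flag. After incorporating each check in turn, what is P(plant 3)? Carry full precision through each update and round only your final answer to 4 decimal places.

After 'pass': normaliser = 0.2·0.2500 + 0.3·0.2500 + 0.15·0.5000; P(plant 1) ≈ 0.2500, P(plant 2) ≈ 0.3750, P(plant 3) ≈ 0.3750
After 'flag': normaliser = 0.8·0.2500 + 0.7·0.3750 + 0.85·0.3750; P(plant 1) ≈ 0.2560, P(plant 2) ≈ 0.3360, P(plant 3) ≈ 0.4080

0.4080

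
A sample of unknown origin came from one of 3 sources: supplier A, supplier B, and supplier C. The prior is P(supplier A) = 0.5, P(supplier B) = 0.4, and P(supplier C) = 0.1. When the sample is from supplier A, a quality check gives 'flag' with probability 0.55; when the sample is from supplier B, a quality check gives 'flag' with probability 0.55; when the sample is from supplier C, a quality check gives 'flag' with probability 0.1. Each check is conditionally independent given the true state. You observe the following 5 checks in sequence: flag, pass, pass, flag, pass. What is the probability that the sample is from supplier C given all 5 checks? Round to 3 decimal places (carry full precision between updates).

0.029

After 'flag': normaliser = 0.55·0.5000 + 0.55·0.4000 + 0.1·0.1000; P(supplier A) ≈ 0.5446, P(supplier B) ≈ 0.4356, P(supplier C) ≈ 0.0198
After 'pass': normaliser = 0.45·0.5446 + 0.45·0.4356 + 0.9·0.0198; P(supplier A) ≈ 0.5340, P(supplier B) ≈ 0.4272, P(supplier C) ≈ 0.0388
After 'pass': normaliser = 0.45·0.5340 + 0.45·0.4272 + 0.9·0.0388; P(supplier A) ≈ 0.5140, P(supplier B) ≈ 0.4112, P(supplier C) ≈ 0.0748
After 'flag': normaliser = 0.55·0.5140 + 0.55·0.4112 + 0.1·0.0748; P(supplier A) ≈ 0.5475, P(supplier B) ≈ 0.4380, P(supplier C) ≈ 0.0145
After 'pass': normaliser = 0.45·0.5475 + 0.45·0.4380 + 0.9·0.0145; P(supplier A) ≈ 0.5397, P(supplier B) ≈ 0.4318, P(supplier C) ≈ 0.0285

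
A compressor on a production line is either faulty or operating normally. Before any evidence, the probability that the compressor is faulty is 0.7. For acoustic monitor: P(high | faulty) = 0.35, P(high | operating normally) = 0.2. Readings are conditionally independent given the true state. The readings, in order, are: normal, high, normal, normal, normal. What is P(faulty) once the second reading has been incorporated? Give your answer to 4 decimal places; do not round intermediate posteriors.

0.7684

After 'normal': P(faulty) = 0.65·0.7000 / (0.65·0.7000 + 0.8·0.3000) ≈ 0.6547
After 'high': P(faulty) = 0.35·0.6547 / (0.35·0.6547 + 0.2·0.3453) ≈ 0.7684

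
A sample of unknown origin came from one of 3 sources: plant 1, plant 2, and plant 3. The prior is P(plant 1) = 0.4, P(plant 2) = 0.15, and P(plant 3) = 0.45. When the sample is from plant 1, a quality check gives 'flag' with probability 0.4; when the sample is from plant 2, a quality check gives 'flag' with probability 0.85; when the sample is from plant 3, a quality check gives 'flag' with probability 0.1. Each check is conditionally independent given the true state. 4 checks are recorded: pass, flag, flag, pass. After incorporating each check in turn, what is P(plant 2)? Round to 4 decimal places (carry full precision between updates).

0.0837

Apply Bayes' rule sequentially, carrying P(plant 2) forward.
After 'pass': normaliser = 0.6·0.4000 + 0.15·0.1500 + 0.9·0.4500; P(plant 1) ≈ 0.3596, P(plant 2) ≈ 0.0337, P(plant 3) ≈ 0.6067
After 'flag': normaliser = 0.4·0.3596 + 0.85·0.0337 + 0.1·0.6067; P(plant 1) ≈ 0.6169, P(plant 2) ≈ 0.1229, P(plant 3) ≈ 0.2602
After 'flag': normaliser = 0.4·0.6169 + 0.85·0.1229 + 0.1·0.2602; P(plant 1) ≈ 0.6541, P(plant 2) ≈ 0.2769, P(plant 3) ≈ 0.0690
After 'pass': normaliser = 0.6·0.6541 + 0.15·0.2769 + 0.9·0.0690; P(plant 1) ≈ 0.7911, P(plant 2) ≈ 0.0837, P(plant 3) ≈ 0.1252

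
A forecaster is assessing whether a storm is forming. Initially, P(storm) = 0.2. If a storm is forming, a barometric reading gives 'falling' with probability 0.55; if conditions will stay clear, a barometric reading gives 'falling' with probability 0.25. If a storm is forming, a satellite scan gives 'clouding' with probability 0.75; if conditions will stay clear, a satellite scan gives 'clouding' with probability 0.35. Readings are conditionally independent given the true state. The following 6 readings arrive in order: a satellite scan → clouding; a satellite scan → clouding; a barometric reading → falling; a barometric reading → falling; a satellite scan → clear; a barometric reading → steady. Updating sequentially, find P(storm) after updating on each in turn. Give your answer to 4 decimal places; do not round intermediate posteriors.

0.5618

After a satellite scan='clouding': P(storm) = 0.75·0.2000 / (0.75·0.2000 + 0.35·0.8000) ≈ 0.3488
After a satellite scan='clouding': P(storm) = 0.75·0.3488 / (0.75·0.3488 + 0.35·0.6512) ≈ 0.5344
After a barometric reading='falling': P(storm) = 0.55·0.5344 / (0.55·0.5344 + 0.25·0.4656) ≈ 0.7164
After a barometric reading='falling': P(storm) = 0.55·0.7164 / (0.55·0.7164 + 0.25·0.2836) ≈ 0.8475
After a satellite scan='clear': P(storm) = 0.25·0.8475 / (0.25·0.8475 + 0.65·0.1525) ≈ 0.6812
After a barometric reading='steady': P(storm) = 0.45·0.6812 / (0.45·0.6812 + 0.75·0.3188) ≈ 0.5618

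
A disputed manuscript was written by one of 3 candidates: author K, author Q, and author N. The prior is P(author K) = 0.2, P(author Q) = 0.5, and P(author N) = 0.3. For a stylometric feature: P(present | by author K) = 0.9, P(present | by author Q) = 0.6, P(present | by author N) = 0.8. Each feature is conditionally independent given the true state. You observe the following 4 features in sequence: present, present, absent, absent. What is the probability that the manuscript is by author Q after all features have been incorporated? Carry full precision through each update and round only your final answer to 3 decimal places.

After 'present': normaliser = 0.9·0.2000 + 0.6·0.5000 + 0.8·0.3000; P(author K) ≈ 0.2500, P(author Q) ≈ 0.4167, P(author N) ≈ 0.3333
After 'present': normaliser = 0.9·0.2500 + 0.6·0.4167 + 0.8·0.3333; P(author K) ≈ 0.3034, P(author Q) ≈ 0.3371, P(author N) ≈ 0.3596
After 'absent': normaliser = 0.1·0.3034 + 0.4·0.3371 + 0.2·0.3596; P(author K) ≈ 0.1280, P(author Q) ≈ 0.5687, P(author N) ≈ 0.3033
After 'absent': normaliser = 0.1·0.1280 + 0.4·0.5687 + 0.2·0.3033; P(author K) ≈ 0.0425, P(author Q) ≈ 0.7559, P(author N) ≈ 0.2016

0.756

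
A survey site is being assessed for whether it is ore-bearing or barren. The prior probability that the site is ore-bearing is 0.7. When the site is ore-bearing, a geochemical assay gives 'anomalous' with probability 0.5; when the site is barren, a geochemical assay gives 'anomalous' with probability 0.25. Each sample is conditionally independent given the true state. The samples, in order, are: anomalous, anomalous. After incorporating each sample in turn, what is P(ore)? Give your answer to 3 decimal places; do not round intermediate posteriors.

0.903

Apply Bayes' rule sequentially, carrying P(ore) forward.
After 'anomalous': P(ore) = 0.5·0.7000 / (0.5·0.7000 + 0.25·0.3000) ≈ 0.8235
After 'anomalous': P(ore) = 0.5·0.8235 / (0.5·0.8235 + 0.25·0.1765) ≈ 0.9032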